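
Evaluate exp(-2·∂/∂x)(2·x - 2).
2 x - 6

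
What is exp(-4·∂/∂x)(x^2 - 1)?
x^{2} - 8 x + 15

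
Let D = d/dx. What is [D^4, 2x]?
8D^{3}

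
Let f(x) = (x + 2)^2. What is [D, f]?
2 x + 4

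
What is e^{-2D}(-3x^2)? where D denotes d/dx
- 3 x^{2} + 12 x - 12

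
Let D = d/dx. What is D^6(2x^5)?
0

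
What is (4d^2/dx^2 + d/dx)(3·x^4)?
12 x^{2} \left(x + 12\right)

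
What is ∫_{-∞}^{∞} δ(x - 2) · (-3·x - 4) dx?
-10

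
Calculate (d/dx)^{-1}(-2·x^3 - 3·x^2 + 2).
- \frac{x^{4}}{2} - x^{3} + 2 x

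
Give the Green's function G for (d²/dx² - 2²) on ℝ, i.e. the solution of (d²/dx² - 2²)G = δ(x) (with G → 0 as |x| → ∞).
-\frac{e^{-2|x|}}{4}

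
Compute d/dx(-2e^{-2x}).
4 e^{- 2 x}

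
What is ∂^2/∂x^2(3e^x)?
3 e^{x}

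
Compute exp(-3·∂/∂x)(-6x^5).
- 6 x^{5} + 90 x^{4} - 540 x^{3} + 1620 x^{2} - 2430 x + 1458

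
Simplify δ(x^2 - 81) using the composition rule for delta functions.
\frac{\delta(x - 9) + \delta(x + 9)}{18}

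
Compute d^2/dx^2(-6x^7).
- 252 x^{5}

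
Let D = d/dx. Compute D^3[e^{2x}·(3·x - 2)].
\left(24 x + 20\right) e^{2 x}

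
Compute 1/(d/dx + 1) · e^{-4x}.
- \frac{e^{- 4 x}}{3}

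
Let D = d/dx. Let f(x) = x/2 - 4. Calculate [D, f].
\frac{1}{2}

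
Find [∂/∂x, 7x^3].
21 x^{2}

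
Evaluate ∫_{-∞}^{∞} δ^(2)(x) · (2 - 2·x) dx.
0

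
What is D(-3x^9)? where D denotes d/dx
- 27 x^{8}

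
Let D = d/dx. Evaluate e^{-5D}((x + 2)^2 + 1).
x^{2} - 6 x + 10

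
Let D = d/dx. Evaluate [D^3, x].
3D^{2}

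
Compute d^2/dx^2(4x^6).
120 x^{4}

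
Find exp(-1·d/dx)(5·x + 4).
5 x - 1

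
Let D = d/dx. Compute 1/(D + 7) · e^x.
\frac{e^{x}}{8}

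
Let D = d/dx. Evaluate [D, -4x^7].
- 28 x^{6}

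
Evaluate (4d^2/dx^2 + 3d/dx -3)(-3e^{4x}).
- 219 e^{4 x}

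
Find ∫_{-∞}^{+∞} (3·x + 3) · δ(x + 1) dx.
0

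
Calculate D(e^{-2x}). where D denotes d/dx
- 2 e^{- 2 x}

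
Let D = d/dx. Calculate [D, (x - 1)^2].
2 x - 2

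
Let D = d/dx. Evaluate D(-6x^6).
- 36 x^{5}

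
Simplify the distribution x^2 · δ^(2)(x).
2\delta(x)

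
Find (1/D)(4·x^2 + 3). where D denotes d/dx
\frac{4 x^{3}}{3} + 3 x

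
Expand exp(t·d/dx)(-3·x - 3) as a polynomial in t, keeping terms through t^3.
- 3 t - 3 x - 3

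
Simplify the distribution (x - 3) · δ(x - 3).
0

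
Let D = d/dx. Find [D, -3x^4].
- 12 x^{3}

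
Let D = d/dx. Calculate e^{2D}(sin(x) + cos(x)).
\sqrt{2} \sin{\left(x + \frac{\pi}{4} + 2 \right)}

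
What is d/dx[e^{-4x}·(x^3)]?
x^{2} \left(3 - 4 x\right) e^{- 4 x}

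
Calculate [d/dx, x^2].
2 x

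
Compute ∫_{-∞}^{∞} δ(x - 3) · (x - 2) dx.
1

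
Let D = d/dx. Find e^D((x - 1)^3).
x^{3}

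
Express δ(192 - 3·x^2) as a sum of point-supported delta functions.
\frac{\delta(x - 8) + \delta(x + 8)}{48}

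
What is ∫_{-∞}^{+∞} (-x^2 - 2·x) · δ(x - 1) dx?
-3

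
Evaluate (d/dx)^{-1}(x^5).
\frac{x^{6}}{6}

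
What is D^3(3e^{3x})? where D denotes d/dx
81 e^{3 x}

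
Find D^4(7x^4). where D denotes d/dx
168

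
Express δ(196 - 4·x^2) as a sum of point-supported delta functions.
\frac{\delta(x - 7) + \delta(x + 7)}{56}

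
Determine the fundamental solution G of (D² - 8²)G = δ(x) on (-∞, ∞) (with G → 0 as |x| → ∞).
-\frac{e^{-8|x|}}{16}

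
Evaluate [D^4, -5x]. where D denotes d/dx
-20D^{3}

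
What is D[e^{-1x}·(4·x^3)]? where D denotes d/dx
4 x^{2} \left(3 - x\right) e^{- x}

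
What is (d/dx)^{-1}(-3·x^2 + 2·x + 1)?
- x^{3} + x^{2} + x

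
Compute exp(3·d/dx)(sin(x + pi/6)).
\sin{\left(x + \frac{\pi}{6} + 3 \right)}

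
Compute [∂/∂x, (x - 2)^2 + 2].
2 x - 4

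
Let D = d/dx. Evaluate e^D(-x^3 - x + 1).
- x^{3} - 3 x^{2} - 4 x - 1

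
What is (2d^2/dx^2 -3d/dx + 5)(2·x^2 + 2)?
10 x^{2} - 12 x + 18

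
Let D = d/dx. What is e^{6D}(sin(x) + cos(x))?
\sqrt{2} \sin{\left(x + \frac{\pi}{4} + 6 \right)}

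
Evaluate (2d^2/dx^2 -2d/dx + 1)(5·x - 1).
5 x - 11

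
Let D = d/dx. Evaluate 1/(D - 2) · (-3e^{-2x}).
\frac{3 e^{- 2 x}}{4}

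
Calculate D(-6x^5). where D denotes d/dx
- 30 x^{4}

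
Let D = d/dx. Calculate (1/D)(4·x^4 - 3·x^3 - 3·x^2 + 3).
\frac{4 x^{5}}{5} - \frac{3 x^{4}}{4} - x^{3} + 3 x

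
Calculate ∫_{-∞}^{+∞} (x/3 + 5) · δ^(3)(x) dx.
0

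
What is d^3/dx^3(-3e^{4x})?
- 192 e^{4 x}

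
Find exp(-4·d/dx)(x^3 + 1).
x^{3} - 12 x^{2} + 48 x - 63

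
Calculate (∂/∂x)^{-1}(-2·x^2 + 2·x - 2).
- \frac{2 x^{3}}{3} + x^{2} - 2 x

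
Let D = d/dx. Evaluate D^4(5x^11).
39600 x^{7}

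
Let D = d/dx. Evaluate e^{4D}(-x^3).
- x^{3} - 12 x^{2} - 48 x - 64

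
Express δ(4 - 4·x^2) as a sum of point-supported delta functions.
\frac{\delta(x - 1) + \delta(x + 1)}{8}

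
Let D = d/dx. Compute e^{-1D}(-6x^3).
- 6 x^{3} + 18 x^{2} - 18 x + 6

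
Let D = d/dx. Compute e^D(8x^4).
8 x^{4} + 32 x^{3} + 48 x^{2} + 32 x + 8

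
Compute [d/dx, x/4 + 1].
\frac{1}{4}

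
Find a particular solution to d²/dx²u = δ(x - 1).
\frac{|x - 1|}{2}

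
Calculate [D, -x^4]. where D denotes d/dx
- 4 x^{3}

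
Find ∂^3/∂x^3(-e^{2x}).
- 8 e^{2 x}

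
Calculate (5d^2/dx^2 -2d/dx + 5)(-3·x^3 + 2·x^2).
- 15 x^{3} + 28 x^{2} - 98 x + 20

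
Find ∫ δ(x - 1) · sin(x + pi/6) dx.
\sin{\left(\frac{\pi}{6} + 1 \right)}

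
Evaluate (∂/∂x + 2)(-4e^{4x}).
- 24 e^{4 x}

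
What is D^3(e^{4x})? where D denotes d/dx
64 e^{4 x}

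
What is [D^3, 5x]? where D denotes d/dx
15D^{2}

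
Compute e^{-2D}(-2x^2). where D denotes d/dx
- 2 x^{2} + 8 x - 8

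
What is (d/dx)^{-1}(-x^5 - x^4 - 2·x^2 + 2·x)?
- \frac{x^{6}}{6} - \frac{x^{5}}{5} - \frac{2 x^{3}}{3} + x^{2}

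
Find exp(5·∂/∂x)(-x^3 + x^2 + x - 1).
- x^{3} - 14 x^{2} - 64 x - 96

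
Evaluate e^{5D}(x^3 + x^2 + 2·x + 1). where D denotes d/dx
x^{3} + 16 x^{2} + 87 x + 161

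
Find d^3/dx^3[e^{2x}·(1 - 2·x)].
16 \left(- x - 1\right) e^{2 x}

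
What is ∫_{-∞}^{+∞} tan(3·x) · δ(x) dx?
0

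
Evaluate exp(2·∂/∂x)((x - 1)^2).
x^{2} + 2 x + 1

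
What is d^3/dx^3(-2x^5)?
- 120 x^{2}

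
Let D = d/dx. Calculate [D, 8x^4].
32 x^{3}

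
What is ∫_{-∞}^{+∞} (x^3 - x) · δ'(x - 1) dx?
-2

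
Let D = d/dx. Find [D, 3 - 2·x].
-2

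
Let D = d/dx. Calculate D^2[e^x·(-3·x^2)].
3 \left(- x^{2} - 4 x - 2\right) e^{x}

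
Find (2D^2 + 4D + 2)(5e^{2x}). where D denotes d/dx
90 e^{2 x}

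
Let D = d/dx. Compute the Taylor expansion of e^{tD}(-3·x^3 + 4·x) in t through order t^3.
- 3 t^{3} - 9 t^{2} x - t \left(9 x^{2} - 4\right) - 3 x^{3} + 4 x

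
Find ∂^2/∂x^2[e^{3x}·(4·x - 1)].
\left(36 x + 15\right) e^{3 x}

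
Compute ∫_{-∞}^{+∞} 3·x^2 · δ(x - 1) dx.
3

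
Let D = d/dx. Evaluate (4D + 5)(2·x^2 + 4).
10 x^{2} + 16 x + 20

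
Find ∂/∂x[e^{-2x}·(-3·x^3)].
x^{2} \left(6 x - 9\right) e^{- 2 x}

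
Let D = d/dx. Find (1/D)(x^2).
\frac{x^{3}}{3}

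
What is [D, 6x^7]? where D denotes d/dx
42 x^{6}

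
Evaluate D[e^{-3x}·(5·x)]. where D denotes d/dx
5 \left(1 - 3 x\right) e^{- 3 x}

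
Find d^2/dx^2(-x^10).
- 90 x^{8}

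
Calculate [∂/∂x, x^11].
11 x^{10}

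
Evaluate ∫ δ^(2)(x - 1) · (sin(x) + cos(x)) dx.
- \sin{\left(1 \right)} - \cos{\left(1 \right)}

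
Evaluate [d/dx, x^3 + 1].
3 x^{2}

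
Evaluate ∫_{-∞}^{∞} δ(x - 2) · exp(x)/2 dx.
\frac{e^{2}}{2}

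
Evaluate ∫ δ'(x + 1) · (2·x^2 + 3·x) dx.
1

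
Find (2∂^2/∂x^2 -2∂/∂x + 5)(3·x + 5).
15 x + 19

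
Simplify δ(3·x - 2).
\frac{\delta(x - 2/3)}{3}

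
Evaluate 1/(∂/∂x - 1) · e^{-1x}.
- \frac{e^{- x}}{2}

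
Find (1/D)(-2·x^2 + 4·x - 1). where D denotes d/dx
- \frac{2 x^{3}}{3} + 2 x^{2} - x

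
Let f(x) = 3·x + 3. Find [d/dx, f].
3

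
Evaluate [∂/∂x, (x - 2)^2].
2 x - 4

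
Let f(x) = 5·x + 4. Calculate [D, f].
5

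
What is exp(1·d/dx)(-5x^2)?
- 5 x^{2} - 10 x - 5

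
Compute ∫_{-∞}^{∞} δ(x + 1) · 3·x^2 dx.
3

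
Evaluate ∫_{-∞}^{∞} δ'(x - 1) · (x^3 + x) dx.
-4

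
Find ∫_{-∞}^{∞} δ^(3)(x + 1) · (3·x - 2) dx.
0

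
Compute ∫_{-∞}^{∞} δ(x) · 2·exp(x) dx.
2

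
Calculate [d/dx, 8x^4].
32 x^{3}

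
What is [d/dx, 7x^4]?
28 x^{3}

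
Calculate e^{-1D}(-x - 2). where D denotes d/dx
- x - 1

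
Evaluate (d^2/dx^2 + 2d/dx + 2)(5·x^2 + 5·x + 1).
10 x^{2} + 30 x + 22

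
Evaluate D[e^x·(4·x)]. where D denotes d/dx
4 \left(x + 1\right) e^{x}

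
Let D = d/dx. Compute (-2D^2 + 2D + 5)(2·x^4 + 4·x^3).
2 x \left(5 x^{3} + 18 x^{2} - 12 x - 24\right)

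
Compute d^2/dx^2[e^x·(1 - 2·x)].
\left(- 2 x - 3\right) e^{x}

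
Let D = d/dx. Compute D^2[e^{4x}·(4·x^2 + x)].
\left(64 x^{2} + 80 x + 16\right) e^{4 x}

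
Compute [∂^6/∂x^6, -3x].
-18\frac{d^{5}}{dx^{5}}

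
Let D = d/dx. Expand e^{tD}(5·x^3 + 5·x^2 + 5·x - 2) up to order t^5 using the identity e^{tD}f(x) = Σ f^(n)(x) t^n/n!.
5 t^{3} + t^{2} \left(15 x + 5\right) + 5 t \left(3 x^{2} + 2 x + 1\right) + 5 x^{3} + 5 x^{2} + 5 x - 2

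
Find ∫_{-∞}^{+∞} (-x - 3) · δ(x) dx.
-3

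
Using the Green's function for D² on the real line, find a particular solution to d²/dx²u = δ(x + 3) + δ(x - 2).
\frac{|x + 3|}{2} + \frac{|x - 2|}{2}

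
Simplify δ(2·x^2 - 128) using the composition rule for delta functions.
\frac{\delta(x - 8) + \delta(x + 8)}{32}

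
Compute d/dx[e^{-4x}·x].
\left(1 - 4 x\right) e^{- 4 x}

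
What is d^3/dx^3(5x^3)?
30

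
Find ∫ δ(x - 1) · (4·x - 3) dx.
1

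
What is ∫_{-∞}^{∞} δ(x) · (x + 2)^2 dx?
4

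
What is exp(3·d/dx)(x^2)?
x^{2} + 6 x + 9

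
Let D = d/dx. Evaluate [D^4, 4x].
16D^{3}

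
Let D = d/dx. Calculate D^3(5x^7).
1050 x^{4}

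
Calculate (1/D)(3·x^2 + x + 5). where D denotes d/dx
x^{3} + \frac{x^{2}}{2} + 5 x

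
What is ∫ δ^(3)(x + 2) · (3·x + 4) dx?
0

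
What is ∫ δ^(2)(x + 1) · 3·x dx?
0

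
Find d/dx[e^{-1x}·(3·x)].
3 \left(1 - x\right) e^{- x}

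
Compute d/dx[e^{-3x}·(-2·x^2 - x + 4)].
\left(6 x^{2} - x - 13\right) e^{- 3 x}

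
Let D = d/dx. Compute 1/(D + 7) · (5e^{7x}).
\frac{5 e^{7 x}}{14}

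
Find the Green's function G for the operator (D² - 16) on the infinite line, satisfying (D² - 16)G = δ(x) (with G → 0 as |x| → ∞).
-\frac{e^{-4|x|}}{8}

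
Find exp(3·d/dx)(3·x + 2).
3 x + 11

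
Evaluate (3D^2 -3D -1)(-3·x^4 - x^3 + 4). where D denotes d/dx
3 x^{4} + 37 x^{3} - 99 x^{2} - 18 x - 4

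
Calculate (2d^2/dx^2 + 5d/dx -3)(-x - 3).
3 x + 4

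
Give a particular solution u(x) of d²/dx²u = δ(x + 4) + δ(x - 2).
\frac{|x + 4|}{2} + \frac{|x - 2|}{2}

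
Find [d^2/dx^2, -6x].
-12\frac{d}{dx}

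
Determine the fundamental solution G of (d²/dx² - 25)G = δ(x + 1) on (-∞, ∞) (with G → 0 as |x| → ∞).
-\frac{e^{-5|x + 1|}}{10}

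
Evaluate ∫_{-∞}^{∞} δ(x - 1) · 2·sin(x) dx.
2 \sin{\left(1 \right)}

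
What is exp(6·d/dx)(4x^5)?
4 x^{5} + 120 x^{4} + 1440 x^{3} + 8640 x^{2} + 25920 x + 31104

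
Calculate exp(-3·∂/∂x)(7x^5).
7 x^{5} - 105 x^{4} + 630 x^{3} - 1890 x^{2} + 2835 x - 1701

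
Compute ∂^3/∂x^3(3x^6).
360 x^{3}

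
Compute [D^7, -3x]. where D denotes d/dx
-21D^{6}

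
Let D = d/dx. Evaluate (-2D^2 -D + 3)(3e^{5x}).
- 156 e^{5 x}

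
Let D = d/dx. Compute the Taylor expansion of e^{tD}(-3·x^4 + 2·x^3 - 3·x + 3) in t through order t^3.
- t^{3} \left(12 x - 2\right) - 6 t^{2} x \left(3 x - 1\right) - 3 t \left(4 x^{3} - 2 x^{2} + 1\right) - 3 x^{4} + 2 x^{3} - 3 x + 3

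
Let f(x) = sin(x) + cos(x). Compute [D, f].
- \sin{\left(x \right)} + \cos{\left(x \right)}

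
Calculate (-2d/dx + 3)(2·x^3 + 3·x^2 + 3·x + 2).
3 x \left(2 x^{2} - x - 1\right)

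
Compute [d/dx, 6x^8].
48 x^{7}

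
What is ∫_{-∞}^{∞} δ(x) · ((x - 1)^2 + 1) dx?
2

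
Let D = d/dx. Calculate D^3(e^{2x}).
8 e^{2 x}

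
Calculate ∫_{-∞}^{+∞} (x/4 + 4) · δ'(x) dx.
- \frac{1}{4}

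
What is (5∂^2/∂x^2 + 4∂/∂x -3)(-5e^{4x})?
- 465 e^{4 x}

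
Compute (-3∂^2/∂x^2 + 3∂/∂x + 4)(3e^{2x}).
- 6 e^{2 x}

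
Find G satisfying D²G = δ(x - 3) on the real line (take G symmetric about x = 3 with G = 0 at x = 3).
\frac{|x - 3|}{2}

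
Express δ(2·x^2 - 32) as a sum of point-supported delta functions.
\frac{\delta(x - 4) + \delta(x + 4)}{16}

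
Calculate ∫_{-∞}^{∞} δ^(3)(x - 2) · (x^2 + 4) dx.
0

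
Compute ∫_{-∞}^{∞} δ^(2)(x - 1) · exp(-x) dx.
e^{-1}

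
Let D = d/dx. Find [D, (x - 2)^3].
3 \left(x - 2\right)^{2}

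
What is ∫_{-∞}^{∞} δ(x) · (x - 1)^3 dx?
-1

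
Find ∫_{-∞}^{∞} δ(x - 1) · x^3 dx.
1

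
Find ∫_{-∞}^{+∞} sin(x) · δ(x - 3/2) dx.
\sin{\left(\frac{3}{2} \right)}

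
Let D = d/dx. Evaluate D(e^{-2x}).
- 2 e^{- 2 x}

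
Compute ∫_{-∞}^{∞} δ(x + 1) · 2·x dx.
-2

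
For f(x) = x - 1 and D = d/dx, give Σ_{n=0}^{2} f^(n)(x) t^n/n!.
t + x - 1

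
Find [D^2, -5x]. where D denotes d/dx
-10D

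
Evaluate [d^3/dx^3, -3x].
-9\frac{d^{2}}{dx^{2}}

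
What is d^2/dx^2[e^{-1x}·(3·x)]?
3 \left(x - 2\right) e^{- x}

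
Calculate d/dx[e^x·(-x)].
\left(- x - 1\right) e^{x}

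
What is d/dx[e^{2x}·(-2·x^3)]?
x^{2} \left(- 4 x - 6\right) e^{2 x}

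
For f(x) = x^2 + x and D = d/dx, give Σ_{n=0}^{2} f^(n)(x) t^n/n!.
t^{2} + t \left(2 x + 1\right) + x^{2} + x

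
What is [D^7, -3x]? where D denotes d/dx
-21D^{6}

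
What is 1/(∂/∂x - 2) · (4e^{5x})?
\frac{4 e^{5 x}}{3}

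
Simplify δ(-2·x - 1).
\frac{\delta(x + 1/2)}{2}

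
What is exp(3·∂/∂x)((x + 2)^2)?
x^{2} + 10 x + 25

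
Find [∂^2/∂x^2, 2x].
4\frac{d}{dx}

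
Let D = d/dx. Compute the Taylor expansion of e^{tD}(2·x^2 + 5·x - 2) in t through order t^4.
2 t^{2} + t \left(4 x + 5\right) + 2 x^{2} + 5 x - 2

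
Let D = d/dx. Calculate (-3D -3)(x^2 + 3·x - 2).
- 3 x^{2} - 15 x - 3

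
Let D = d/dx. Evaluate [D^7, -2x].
-14D^{6}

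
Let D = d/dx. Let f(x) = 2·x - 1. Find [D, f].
2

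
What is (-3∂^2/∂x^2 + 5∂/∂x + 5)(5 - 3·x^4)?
- 15 x^{4} - 60 x^{3} + 108 x^{2} + 25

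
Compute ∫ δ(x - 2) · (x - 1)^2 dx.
1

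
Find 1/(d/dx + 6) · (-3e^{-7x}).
3 e^{- 7 x}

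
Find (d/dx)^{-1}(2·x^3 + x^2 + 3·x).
\frac{x^{4}}{2} + \frac{x^{3}}{3} + \frac{3 x^{2}}{2}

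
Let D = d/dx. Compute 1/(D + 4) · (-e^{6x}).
- \frac{e^{6 x}}{10}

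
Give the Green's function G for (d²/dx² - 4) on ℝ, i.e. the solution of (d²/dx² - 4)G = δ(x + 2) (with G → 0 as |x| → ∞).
-\frac{e^{-2|x + 2|}}{4}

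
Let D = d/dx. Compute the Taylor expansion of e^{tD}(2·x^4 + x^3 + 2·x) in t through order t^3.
t^{3} \left(8 x + 1\right) + 3 t^{2} x \left(4 x + 1\right) + t \left(8 x^{3} + 3 x^{2} + 2\right) + 2 x^{4} + x^{3} + 2 x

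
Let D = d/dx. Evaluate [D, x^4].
4 x^{3}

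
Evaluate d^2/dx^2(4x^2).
8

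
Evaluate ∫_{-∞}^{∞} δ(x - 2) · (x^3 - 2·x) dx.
4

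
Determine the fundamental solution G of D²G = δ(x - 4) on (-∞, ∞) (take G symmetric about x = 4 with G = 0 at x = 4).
\frac{|x - 4|}{2}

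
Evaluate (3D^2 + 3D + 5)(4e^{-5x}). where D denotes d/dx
260 e^{- 5 x}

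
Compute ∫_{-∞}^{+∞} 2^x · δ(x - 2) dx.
4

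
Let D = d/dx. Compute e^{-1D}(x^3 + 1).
x \left(x^{2} - 3 x + 3\right)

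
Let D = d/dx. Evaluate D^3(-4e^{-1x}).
4 e^{- x}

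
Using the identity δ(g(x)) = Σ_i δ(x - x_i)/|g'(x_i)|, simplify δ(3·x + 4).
\frac{\delta(x + 4/3)}{3}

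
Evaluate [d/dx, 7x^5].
35 x^{4}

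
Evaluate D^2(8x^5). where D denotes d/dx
160 x^{3}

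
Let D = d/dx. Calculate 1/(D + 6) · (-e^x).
- \frac{e^{x}}{7}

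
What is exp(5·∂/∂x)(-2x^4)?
- 2 x^{4} - 40 x^{3} - 300 x^{2} - 1000 x - 1250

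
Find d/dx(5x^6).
30 x^{5}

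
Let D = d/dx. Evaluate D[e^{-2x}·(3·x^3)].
x^{2} \left(9 - 6 x\right) e^{- 2 x}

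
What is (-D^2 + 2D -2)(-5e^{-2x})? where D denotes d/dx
50 e^{- 2 x}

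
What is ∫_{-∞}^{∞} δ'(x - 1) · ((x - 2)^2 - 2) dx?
2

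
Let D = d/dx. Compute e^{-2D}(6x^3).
6 x^{3} - 36 x^{2} + 72 x - 48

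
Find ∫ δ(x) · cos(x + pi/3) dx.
\frac{1}{2}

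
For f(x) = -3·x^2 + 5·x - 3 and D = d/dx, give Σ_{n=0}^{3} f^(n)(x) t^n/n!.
- 3 t^{2} - t \left(6 x - 5\right) - 3 x^{2} + 5 x - 3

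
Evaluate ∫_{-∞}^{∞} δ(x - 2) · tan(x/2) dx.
\tan{\left(1 \right)}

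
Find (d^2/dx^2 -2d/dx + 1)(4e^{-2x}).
36 e^{- 2 x}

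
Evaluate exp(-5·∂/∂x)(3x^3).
3 x^{3} - 45 x^{2} + 225 x - 375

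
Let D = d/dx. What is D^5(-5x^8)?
- 33600 x^{3}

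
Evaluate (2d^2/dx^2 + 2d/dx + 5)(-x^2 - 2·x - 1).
- 5 x^{2} - 14 x - 13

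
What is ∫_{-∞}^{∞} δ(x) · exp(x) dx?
1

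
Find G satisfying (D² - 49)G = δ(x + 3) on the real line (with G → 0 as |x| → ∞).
-\frac{e^{-7|x + 3|}}{14}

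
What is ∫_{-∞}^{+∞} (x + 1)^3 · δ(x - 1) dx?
8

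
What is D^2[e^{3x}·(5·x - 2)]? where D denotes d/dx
\left(45 x + 12\right) e^{3 x}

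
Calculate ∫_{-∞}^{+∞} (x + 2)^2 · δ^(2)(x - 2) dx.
2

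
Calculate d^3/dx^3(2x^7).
420 x^{4}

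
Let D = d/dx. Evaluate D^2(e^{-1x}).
e^{- x}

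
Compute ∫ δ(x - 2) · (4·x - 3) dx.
5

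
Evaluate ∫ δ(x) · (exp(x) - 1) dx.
0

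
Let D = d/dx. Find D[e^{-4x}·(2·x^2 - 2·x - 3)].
2 \left(- 4 x^{2} + 6 x + 5\right) e^{- 4 x}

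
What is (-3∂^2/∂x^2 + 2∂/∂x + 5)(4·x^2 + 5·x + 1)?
20 x^{2} + 41 x - 9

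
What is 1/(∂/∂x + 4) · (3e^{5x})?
\frac{e^{5 x}}{3}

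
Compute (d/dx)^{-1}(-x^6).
- \frac{x^{7}}{7}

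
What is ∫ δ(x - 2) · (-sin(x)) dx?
- \sin{\left(2 \right)}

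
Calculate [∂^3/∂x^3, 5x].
15\frac{d^{2}}{dx^{2}}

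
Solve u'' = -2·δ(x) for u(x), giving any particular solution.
-|x|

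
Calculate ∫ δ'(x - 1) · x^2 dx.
-2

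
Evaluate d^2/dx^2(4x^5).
80 x^{3}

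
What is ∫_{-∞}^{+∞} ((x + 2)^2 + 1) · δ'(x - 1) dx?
-6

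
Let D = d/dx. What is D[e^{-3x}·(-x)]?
\left(3 x - 1\right) e^{- 3 x}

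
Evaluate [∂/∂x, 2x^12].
24 x^{11}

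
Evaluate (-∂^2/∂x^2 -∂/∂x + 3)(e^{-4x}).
- 9 e^{- 4 x}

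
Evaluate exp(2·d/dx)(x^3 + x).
x^{3} + 6 x^{2} + 13 x + 10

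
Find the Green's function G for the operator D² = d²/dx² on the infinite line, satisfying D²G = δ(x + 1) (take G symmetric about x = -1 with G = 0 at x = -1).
\frac{|x + 1|}{2}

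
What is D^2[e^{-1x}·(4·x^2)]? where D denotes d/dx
4 \left(x^{2} - 4 x + 2\right) e^{- x}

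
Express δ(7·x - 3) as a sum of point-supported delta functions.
\frac{\delta(x - 3/7)}{7}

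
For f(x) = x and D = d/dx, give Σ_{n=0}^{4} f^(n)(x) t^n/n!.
t + x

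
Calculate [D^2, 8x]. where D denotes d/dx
16D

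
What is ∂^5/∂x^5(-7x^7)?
- 17640 x^{2}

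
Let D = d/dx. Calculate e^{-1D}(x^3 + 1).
x \left(x^{2} - 3 x + 3\right)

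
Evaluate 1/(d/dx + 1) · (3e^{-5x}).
- \frac{3 e^{- 5 x}}{4}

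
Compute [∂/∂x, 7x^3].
21 x^{2}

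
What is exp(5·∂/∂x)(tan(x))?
\tan{\left(x + 5 \right)}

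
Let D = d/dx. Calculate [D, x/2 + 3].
\frac{1}{2}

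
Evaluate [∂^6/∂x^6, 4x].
24\frac{d^{5}}{dx^{5}}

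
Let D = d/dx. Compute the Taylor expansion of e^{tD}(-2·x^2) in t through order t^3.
- 2 t^{2} - 4 t x - 2 x^{2}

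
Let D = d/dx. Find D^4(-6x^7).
- 5040 x^{3}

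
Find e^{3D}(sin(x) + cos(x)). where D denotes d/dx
\sqrt{2} \sin{\left(x + \frac{\pi}{4} + 3 \right)}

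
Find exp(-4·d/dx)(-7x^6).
- 7 x^{6} + 168 x^{5} - 1680 x^{4} + 8960 x^{3} - 26880 x^{2} + 43008 x - 28672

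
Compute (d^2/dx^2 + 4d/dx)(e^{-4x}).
0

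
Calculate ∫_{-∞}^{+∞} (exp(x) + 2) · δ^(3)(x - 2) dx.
- e^{2}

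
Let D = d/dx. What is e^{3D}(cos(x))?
\cos{\left(x + 3 \right)}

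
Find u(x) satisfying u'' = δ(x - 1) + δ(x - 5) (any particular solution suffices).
\frac{|x - 1|}{2} + \frac{|x - 5|}{2}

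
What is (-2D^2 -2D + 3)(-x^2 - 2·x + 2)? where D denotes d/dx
- 3 x^{2} - 2 x + 14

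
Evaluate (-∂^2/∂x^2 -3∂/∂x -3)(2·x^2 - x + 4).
- 6 x^{2} - 9 x - 13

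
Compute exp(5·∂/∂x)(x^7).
x^{7} + 35 x^{6} + 525 x^{5} + 4375 x^{4} + 21875 x^{3} + 65625 x^{2} + 109375 x + 78125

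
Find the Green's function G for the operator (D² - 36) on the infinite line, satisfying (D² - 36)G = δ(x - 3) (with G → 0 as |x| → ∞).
-\frac{e^{-6|x - 3|}}{12}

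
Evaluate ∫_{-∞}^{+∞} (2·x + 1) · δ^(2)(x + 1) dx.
0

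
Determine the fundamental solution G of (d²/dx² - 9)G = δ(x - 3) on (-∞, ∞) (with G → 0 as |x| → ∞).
-\frac{e^{-3|x - 3|}}{6}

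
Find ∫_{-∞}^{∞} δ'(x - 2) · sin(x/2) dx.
- \frac{\cos{\left(1 \right)}}{2}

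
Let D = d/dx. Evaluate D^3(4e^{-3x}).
- 108 e^{- 3 x}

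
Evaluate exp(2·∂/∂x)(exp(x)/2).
\frac{e^{x + 2}}{2}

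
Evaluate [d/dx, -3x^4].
- 12 x^{3}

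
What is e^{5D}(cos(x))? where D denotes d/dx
\cos{\left(x + 5 \right)}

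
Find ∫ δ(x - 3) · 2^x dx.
8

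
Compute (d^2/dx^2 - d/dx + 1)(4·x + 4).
4 x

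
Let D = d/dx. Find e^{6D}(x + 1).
x + 7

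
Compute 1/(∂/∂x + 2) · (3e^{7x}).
\frac{e^{7 x}}{3}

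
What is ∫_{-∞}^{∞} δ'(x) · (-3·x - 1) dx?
3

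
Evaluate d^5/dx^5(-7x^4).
0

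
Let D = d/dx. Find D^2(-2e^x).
- 2 e^{x}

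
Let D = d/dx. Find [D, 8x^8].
64 x^{7}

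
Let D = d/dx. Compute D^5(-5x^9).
- 75600 x^{4}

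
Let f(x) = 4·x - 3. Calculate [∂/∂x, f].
4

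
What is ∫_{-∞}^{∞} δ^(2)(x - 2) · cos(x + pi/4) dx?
- \cos{\left(\frac{\pi}{4} + 2 \right)}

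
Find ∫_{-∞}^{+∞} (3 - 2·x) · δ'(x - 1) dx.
2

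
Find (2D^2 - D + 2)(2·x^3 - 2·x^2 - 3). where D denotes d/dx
4 x^{3} - 10 x^{2} + 28 x - 14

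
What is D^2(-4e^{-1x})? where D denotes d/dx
- 4 e^{- x}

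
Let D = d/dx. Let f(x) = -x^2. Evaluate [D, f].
- 2 x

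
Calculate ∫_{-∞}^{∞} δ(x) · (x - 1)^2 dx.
1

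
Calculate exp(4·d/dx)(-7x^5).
- 7 x^{5} - 140 x^{4} - 1120 x^{3} - 4480 x^{2} - 8960 x - 7168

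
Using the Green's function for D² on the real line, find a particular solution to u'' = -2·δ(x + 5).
-|x + 5|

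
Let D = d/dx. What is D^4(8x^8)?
13440 x^{4}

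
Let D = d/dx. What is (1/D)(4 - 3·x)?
- \frac{3 x^{2}}{2} + 4 x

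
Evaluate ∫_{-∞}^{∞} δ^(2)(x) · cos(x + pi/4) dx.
- \frac{\sqrt{2}}{2}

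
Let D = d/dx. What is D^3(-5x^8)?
- 1680 x^{5}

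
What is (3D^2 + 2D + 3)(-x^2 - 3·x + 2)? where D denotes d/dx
- 3 x^{2} - 13 x - 6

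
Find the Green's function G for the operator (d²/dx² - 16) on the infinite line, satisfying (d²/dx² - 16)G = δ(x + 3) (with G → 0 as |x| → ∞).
-\frac{e^{-4|x + 3|}}{8}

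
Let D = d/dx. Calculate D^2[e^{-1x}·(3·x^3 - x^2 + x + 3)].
\left(3 x^{3} - 19 x^{2} + 23 x - 1\right) e^{- x}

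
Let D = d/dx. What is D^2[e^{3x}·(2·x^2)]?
\left(18 x^{2} + 24 x + 4\right) e^{3 x}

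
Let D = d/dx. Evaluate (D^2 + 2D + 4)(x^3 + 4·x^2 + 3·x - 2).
4 x^{3} + 22 x^{2} + 34 x + 6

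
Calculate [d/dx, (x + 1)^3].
3 \left(x + 1\right)^{2}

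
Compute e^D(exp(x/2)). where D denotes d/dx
e^{\frac{x}{2} + \frac{1}{2}}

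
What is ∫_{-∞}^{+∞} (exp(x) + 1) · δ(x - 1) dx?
1 + e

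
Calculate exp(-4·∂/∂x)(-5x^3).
- 5 x^{3} + 60 x^{2} - 240 x + 320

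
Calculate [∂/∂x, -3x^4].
- 12 x^{3}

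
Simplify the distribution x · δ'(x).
-\delta(x)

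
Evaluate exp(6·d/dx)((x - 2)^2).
x^{2} + 8 x + 16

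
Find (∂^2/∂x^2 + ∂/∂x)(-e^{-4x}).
- 12 e^{- 4 x}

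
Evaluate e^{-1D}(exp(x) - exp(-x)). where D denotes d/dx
- e^{1 - x} + e^{x - 1}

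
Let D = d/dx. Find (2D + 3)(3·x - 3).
9 x - 3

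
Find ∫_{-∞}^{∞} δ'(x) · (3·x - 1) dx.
-3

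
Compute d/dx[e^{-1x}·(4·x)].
4 \left(1 - x\right) e^{- x}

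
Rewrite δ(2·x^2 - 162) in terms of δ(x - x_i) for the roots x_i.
\frac{\delta(x - 9) + \delta(x + 9)}{36}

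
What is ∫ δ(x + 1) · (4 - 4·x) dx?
8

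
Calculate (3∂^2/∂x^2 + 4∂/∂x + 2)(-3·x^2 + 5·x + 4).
- 6 x^{2} - 14 x + 10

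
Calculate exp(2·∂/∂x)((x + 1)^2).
x^{2} + 6 x + 9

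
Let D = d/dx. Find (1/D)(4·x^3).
x^{4}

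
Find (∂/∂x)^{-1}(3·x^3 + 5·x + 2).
\frac{3 x^{4}}{4} + \frac{5 x^{2}}{2} + 2 x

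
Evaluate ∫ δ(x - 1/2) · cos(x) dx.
\cos{\left(\frac{1}{2} \right)}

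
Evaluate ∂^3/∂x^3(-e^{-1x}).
e^{- x}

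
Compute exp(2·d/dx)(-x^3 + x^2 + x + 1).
- x^{3} - 5 x^{2} - 7 x - 1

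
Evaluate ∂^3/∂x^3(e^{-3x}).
- 27 e^{- 3 x}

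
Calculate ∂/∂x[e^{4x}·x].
\left(4 x + 1\right) e^{4 x}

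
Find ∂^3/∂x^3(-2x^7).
- 420 x^{4}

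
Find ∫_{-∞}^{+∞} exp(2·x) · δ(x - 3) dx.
e^{6}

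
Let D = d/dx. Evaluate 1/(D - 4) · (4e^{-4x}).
- \frac{e^{- 4 x}}{2}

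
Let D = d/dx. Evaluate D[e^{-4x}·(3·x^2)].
6 x \left(1 - 2 x\right) e^{- 4 x}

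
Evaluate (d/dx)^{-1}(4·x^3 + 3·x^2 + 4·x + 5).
x^{4} + x^{3} + 2 x^{2} + 5 x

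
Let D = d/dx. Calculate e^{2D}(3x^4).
3 x^{4} + 24 x^{3} + 72 x^{2} + 96 x + 48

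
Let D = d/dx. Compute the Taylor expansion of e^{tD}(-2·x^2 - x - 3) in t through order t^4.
- 2 t^{2} - t \left(4 x + 1\right) - 2 x^{2} - x - 3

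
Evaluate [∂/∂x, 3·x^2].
6 x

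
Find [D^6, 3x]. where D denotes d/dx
18D^{5}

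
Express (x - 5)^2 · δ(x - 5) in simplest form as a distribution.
0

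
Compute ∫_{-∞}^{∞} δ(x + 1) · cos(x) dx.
\cos{\left(1 \right)}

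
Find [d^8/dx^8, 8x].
64\frac{d^{7}}{dx^{7}}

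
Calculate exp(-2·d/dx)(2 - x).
4 - x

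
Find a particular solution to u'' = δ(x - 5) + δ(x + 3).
\frac{|x - 5|}{2} + \frac{|x + 3|}{2}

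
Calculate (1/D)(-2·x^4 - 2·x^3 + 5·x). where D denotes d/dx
- \frac{2 x^{5}}{5} - \frac{x^{4}}{2} + \frac{5 x^{2}}{2}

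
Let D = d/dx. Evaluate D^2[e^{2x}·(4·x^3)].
8 x \left(2 x^{2} + 6 x + 3\right) e^{2 x}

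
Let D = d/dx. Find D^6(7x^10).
1058400 x^{4}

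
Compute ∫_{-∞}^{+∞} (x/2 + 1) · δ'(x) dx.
- \frac{1}{2}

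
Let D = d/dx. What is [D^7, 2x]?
14D^{6}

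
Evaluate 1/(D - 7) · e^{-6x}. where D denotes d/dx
- \frac{e^{- 6 x}}{13}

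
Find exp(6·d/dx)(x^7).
x^{7} + 42 x^{6} + 756 x^{5} + 7560 x^{4} + 45360 x^{3} + 163296 x^{2} + 326592 x + 279936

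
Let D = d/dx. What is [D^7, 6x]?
42D^{6}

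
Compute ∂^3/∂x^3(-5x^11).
- 4950 x^{8}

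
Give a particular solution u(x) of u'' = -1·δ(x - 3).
-\frac{|x - 3|}{2}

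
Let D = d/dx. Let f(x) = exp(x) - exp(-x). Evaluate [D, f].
2 \cosh{\left(x \right)}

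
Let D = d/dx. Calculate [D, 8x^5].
40 x^{4}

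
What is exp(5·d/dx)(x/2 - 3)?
\frac{x}{2} - \frac{1}{2}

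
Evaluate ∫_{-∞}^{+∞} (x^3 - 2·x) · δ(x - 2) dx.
4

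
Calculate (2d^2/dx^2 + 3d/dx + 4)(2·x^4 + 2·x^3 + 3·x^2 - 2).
8 x^{4} + 32 x^{3} + 78 x^{2} + 42 x + 4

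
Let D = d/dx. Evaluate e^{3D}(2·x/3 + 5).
\frac{2 x}{3} + 7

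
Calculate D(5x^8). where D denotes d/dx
40 x^{7}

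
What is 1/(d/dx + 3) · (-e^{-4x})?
e^{- 4 x}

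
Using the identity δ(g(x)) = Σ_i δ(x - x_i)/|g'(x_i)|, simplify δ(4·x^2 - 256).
\frac{\delta(x - 8) + \delta(x + 8)}{64}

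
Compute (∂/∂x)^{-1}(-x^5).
- \frac{x^{6}}{6}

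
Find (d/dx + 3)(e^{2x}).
5 e^{2 x}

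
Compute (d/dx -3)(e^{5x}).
2 e^{5 x}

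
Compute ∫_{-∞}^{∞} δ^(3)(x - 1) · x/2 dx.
0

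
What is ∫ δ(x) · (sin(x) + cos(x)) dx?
1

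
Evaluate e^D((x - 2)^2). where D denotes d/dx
x^{2} - 2 x + 1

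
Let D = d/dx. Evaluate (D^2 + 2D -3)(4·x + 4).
- 12 x - 4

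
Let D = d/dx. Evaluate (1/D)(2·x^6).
\frac{2 x^{7}}{7}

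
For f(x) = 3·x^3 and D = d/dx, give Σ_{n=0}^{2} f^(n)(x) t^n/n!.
3 x \left(3 t^{2} + 3 t x + x^{2}\right)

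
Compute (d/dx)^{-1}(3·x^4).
\frac{3 x^{5}}{5}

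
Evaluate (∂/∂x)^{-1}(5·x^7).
\frac{5 x^{8}}{8}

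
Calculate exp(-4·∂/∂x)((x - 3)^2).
x^{2} - 14 x + 49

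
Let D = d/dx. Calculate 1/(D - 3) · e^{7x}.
\frac{e^{7 x}}{4}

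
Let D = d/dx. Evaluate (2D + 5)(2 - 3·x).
4 - 15 x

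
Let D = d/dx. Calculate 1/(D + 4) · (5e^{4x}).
\frac{5 e^{4 x}}{8}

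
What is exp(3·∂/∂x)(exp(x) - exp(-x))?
2 \sinh{\left(x + 3 \right)}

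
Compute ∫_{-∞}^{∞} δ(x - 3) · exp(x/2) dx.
e^{\frac{3}{2}}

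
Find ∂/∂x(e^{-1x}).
- e^{- x}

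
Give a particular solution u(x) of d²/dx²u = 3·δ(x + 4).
\frac{3|x + 4|}{2}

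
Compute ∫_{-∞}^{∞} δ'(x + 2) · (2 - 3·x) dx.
3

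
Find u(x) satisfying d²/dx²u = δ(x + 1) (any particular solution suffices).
\frac{|x + 1|}{2}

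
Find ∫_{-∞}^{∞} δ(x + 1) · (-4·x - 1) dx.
3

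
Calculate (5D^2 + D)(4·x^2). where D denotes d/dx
8 x + 40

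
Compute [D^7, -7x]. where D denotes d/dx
-49D^{6}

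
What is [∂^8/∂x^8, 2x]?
16\frac{d^{7}}{dx^{7}}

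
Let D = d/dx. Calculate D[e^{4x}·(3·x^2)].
6 x \left(2 x + 1\right) e^{4 x}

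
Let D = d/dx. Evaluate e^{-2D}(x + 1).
x - 1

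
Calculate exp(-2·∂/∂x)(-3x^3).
- 3 x^{3} + 18 x^{2} - 36 x + 24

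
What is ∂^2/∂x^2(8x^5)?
160 x^{3}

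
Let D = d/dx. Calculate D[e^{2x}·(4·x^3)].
x^{2} \left(8 x + 12\right) e^{2 x}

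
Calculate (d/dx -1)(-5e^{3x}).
- 10 e^{3 x}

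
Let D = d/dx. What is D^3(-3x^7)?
- 630 x^{4}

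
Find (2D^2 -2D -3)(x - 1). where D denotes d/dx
1 - 3 x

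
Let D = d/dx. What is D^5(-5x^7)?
- 12600 x^{2}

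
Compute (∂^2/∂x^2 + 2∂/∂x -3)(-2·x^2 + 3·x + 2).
6 x^{2} - 17 x - 4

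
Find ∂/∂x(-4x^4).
- 16 x^{3}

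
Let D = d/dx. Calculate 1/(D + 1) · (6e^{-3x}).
- 3 e^{- 3 x}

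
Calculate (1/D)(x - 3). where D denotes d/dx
\frac{x^{2}}{2} - 3 x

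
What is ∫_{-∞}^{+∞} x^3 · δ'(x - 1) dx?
-3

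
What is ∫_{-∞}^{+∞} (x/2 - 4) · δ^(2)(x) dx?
0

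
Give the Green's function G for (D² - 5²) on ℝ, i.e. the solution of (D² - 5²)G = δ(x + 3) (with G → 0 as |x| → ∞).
-\frac{e^{-5|x + 3|}}{10}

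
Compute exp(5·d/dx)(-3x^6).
- 3 x^{6} - 90 x^{5} - 1125 x^{4} - 7500 x^{3} - 28125 x^{2} - 56250 x - 46875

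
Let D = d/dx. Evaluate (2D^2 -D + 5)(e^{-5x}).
60 e^{- 5 x}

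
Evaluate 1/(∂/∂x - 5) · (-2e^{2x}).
\frac{2 e^{2 x}}{3}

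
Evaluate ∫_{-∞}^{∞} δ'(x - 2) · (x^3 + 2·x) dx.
-14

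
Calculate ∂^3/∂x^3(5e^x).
5 e^{x}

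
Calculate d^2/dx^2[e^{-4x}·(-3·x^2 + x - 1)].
2 \left(- 24 x^{2} + 32 x - 15\right) e^{- 4 x}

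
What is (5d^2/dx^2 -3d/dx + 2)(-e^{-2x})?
- 28 e^{- 2 x}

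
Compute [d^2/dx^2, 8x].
16\frac{d}{dx}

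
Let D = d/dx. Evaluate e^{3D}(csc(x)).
\csc{\left(x + 3 \right)}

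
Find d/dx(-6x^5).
- 30 x^{4}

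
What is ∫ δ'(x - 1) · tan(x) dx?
- \tan^{2}{\left(1 \right)} - 1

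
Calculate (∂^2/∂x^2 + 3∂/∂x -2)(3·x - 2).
13 - 6 x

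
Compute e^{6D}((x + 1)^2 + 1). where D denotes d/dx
x^{2} + 14 x + 50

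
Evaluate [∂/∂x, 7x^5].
35 x^{4}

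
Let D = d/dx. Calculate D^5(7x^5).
840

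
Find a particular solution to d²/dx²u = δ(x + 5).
\frac{|x + 5|}{2}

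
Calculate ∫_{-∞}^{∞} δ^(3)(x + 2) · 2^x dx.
- \frac{\log{\left(2 \right)}^{3}}{4}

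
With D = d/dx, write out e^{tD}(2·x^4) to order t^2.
2 x^{2} \left(6 t^{2} + 4 t x + x^{2}\right)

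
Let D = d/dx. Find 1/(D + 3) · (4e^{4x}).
\frac{4 e^{4 x}}{7}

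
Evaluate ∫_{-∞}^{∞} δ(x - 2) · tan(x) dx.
\tan{\left(2 \right)}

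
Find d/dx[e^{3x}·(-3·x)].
\left(- 9 x - 3\right) e^{3 x}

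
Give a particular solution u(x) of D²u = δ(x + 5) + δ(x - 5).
\frac{|x + 5|}{2} + \frac{|x - 5|}{2}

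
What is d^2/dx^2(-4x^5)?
- 80 x^{3}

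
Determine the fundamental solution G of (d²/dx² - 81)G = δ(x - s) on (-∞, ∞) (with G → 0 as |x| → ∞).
-\frac{e^{-9|x-s|}}{18}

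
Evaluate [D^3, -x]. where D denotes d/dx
-3D^{2}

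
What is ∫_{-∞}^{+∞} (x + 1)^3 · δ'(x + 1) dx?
0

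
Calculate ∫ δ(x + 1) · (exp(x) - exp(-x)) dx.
- 2 \sinh{\left(1 \right)}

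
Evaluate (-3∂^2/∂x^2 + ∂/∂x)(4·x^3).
12 x \left(x - 6\right)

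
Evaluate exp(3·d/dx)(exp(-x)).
e^{- x - 3}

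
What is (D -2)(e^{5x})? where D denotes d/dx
3 e^{5 x}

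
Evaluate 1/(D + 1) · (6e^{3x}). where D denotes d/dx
\frac{3 e^{3 x}}{2}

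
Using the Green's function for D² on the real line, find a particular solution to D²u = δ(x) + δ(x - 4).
\frac{|x|}{2} + \frac{|x - 4|}{2}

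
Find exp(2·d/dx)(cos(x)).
\cos{\left(x + 2 \right)}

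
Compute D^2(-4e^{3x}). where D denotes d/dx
- 36 e^{3 x}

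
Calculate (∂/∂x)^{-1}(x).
\frac{x^{2}}{2}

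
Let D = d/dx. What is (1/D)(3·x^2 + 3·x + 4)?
x^{3} + \frac{3 x^{2}}{2} + 4 x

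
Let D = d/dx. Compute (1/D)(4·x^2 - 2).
\frac{4 x^{3}}{3} - 2 x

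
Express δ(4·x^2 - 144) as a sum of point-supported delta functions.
\frac{\delta(x - 6) + \delta(x + 6)}{48}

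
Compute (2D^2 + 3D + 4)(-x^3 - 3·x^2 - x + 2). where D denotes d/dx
- 4 x^{3} - 21 x^{2} - 34 x - 7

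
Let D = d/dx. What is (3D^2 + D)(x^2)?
2 x + 6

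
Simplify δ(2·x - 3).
\frac{\delta(x - 3/2)}{2}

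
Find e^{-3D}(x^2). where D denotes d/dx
x^{2} - 6 x + 9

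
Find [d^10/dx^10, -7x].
-70\frac{d^{9}}{dx^{9}}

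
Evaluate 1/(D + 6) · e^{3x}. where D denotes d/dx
\frac{e^{3 x}}{9}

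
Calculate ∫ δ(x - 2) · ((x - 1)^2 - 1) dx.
0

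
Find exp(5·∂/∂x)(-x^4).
- x^{4} - 20 x^{3} - 150 x^{2} - 500 x - 625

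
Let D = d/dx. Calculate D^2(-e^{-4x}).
- 16 e^{- 4 x}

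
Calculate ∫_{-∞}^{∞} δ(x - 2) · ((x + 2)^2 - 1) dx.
15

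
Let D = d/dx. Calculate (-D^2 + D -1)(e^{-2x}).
- 7 e^{- 2 x}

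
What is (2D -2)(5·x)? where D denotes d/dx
10 - 10 x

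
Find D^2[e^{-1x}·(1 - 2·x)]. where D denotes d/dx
\left(5 - 2 x\right) e^{- x}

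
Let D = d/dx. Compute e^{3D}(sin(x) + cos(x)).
\sqrt{2} \sin{\left(x + \frac{\pi}{4} + 3 \right)}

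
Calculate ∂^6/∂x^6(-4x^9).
- 241920 x^{3}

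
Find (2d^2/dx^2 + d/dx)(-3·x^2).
- 6 x - 12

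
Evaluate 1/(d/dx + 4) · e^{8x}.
\frac{e^{8 x}}{12}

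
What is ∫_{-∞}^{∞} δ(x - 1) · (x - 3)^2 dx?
4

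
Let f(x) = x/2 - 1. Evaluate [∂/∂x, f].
\frac{1}{2}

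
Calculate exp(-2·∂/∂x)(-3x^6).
- 3 x^{6} + 36 x^{5} - 180 x^{4} + 480 x^{3} - 720 x^{2} + 576 x - 192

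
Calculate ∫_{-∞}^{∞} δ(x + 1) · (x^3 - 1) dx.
-2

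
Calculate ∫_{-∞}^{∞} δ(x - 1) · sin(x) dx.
\sin{\left(1 \right)}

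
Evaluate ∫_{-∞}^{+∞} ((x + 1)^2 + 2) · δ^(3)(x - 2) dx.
0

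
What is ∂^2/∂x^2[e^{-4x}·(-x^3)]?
2 x \left(- 8 x^{2} + 12 x - 3\right) e^{- 4 x}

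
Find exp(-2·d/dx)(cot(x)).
\cot{\left(x - 2 \right)}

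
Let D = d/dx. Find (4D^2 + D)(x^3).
3 x \left(x + 8\right)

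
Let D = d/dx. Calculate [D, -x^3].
- 3 x^{2}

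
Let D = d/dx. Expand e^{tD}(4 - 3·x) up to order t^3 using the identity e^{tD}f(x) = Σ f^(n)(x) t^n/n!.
- 3 t - 3 x + 4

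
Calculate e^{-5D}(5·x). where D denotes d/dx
5 x - 25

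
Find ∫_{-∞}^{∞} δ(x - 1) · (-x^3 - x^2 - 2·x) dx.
-4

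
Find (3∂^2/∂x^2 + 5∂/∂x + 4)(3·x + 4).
12 x + 31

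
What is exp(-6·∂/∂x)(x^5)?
x^{5} - 30 x^{4} + 360 x^{3} - 2160 x^{2} + 6480 x - 7776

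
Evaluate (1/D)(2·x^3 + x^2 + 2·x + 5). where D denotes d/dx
\frac{x^{4}}{2} + \frac{x^{3}}{3} + x^{2} + 5 x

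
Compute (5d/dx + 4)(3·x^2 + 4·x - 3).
12 x^{2} + 46 x + 8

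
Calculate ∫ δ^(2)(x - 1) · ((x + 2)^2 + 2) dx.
2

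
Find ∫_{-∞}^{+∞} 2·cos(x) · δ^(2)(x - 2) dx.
- 2 \cos{\left(2 \right)}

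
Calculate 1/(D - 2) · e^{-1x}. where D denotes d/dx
- \frac{e^{- x}}{3}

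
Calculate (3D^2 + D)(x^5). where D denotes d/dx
5 x^{3} \left(x + 12\right)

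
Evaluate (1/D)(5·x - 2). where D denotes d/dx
\frac{5 x^{2}}{2} - 2 x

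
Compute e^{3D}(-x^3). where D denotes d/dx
- x^{3} - 9 x^{2} - 27 x - 27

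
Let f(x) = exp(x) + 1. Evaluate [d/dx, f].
e^{x}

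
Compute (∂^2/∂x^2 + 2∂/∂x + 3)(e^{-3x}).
6 e^{- 3 x}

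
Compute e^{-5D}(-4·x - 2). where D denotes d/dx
18 - 4 x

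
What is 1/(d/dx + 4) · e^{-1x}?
\frac{e^{- x}}{3}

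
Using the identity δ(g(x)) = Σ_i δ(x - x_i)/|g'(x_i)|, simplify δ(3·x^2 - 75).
\frac{\delta(x - 5) + \delta(x + 5)}{30}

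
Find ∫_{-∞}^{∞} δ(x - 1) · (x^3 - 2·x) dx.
-1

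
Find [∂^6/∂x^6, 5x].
30\frac{d^{5}}{dx^{5}}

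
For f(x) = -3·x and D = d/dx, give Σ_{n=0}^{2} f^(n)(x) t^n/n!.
- 3 t - 3 x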